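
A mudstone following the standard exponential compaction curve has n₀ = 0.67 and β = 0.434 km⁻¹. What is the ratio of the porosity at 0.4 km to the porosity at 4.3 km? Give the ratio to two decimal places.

n(Z₁)/n(Z₂) = e^(−β·Z₁)/e^(−β·Z₂) = e^{β(Z₂−Z₁)}
= exp(0.434 × 3.9) = exp(1.693) = 5.4336

5.43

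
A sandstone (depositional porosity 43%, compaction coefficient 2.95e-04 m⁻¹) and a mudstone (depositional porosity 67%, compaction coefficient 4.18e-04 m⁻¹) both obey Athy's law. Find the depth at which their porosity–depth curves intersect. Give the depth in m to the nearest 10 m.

Working in km (1 km = 1000 m; β in km⁻¹ = β in m⁻¹ × 1000):
Set phi₀ₐ e^(−βₐd) = phi₀ᵦ e^(−βᵦd) ⇒ ln(phi₀ₐ/phi₀ᵦ) = (βₐ − βᵦ)·d
d = ln(0.43/0.67) / (0.295 − 0.418) = -0.4435 / -0.123 = 3.606 km

3610 m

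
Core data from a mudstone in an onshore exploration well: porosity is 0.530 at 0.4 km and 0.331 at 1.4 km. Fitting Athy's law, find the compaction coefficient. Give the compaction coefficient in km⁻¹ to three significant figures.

Athy: φ(d) = φ₀ e^(−cd) ⇒ φ₁/φ₂ = e^{c(d₂−d₁)} ⇒ c = ln(φ₁/φ₂)/(d₂−d₁)
c = ln(0.53/0.331) / (1.4 − 0.4) = ln(1.601) / 1 = 0.4708 / 1 = 0.4708 km⁻¹

0.471 km⁻¹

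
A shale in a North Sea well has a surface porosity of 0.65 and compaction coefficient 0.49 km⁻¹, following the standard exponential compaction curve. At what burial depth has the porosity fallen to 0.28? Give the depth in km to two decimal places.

1.72 km

Invert Athy's law: d = ln(phi₀/phi) / k
d = ln(0.65/0.28) / 0.49 = ln(2.321) / 0.49 = 0.8422 / 0.49 = 1.719 km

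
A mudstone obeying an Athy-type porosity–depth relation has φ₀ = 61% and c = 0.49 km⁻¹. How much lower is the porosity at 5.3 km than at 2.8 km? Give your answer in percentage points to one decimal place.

φ(2.8) = 0.61·e^(−0.49×2.8) = 0.1547
φ(5.3) = 0.61·e^(−0.49×5.3) = 0.0454
Δφ = 0.1547 − 0.0454 = 0.1093

10.9 percentage points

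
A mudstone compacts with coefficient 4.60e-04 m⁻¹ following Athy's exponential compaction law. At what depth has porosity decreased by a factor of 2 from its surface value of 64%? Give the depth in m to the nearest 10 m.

1510 m

Working in km (1 km = 1000 m; k in km⁻¹ = k in m⁻¹ × 1000):
phi/phi₀ = 1/2 ⇒ exp(−k·d) = 1/2 ⇒ d = ln(2) / k
d = 0.6931 / 0.46 = 1.507 km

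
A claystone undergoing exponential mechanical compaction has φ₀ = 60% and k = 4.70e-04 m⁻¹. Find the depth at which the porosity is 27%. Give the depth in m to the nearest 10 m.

1700 m

Working in km (1 km = 1000 m; k in km⁻¹ = k in m⁻¹ × 1000):
Invert Athy's law: d = ln(φ₀/φ) / k
d = ln(0.6/0.27) / 0.47 = ln(2.222) / 0.47 = 0.7985 / 0.47 = 1.699 km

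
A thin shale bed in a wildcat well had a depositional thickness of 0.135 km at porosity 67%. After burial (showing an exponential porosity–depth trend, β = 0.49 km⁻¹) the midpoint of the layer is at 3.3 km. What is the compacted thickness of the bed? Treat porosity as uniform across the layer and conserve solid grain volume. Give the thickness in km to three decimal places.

0.051 km

Porosity at 3.3 km: φ = 0.67·exp(−0.49×3.3) = 0.1330
Solid-volume conservation: h(1−φ) = h₀(1−φ₀) ⇒ h = h₀·(1−φ₀)/(1−φ)
h = 0.135 × (1 − 0.67)/(1 − 0.1330) = 0.135 × 0.3806 = 0.0514 km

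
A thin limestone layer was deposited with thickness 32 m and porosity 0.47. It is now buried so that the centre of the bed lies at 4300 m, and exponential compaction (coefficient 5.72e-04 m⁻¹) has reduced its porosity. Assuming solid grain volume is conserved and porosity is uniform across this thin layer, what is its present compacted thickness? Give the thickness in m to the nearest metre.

18 m

Working in km (1 km = 1000 m; β in km⁻¹ = β in m⁻¹ × 1000):
Porosity at 4.3 km: n = 0.47·exp(−0.572×4.3) = 0.0402
Solid-volume conservation: h(1−n) = h₀(1−n₀) ⇒ h = h₀·(1−n₀)/(1−n)
h = 0.032 × (1 − 0.47)/(1 − 0.0402) = 0.032 × 0.5522 = 0.0177 km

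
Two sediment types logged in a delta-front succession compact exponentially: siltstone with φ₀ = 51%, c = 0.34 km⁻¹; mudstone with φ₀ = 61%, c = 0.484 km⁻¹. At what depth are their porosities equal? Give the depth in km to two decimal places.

Set φ₀ₐ e^(−cₐZ) = φ₀ᵦ e^(−cᵦZ) ⇒ ln(φ₀ₐ/φ₀ᵦ) = (cₐ − cᵦ)·Z
Z = ln(0.51/0.61) / (0.34 − 0.484) = -0.1790 / -0.144 = 1.243 km

1.24 km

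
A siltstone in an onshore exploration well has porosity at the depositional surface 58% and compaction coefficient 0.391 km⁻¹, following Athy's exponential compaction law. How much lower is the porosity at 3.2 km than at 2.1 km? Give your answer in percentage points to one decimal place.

φ(2.1) = 0.58·e^(−0.391×2.1) = 0.2552
φ(3.2) = 0.58·e^(−0.391×3.2) = 0.1660
Δφ = 0.2552 − 0.1660 = 0.0892

8.9 percentage points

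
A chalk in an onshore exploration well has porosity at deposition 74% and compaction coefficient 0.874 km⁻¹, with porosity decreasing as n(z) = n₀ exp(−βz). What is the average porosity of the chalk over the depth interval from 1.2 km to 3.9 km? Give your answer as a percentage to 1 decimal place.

9.9%

⟨n⟩ = (1/(z₂−z₁)) ∫ n₀ e^(−βz) dz = n₀·(e^(−β·z₁) − e^(−β·z₂)) / (β·(z₂−z₁))
e^(−0.874×1.2) = 0.3504; e^(−0.874×3.9) = 0.0331
⟨n⟩ = 0.74 × (0.3504 − 0.0331) / (0.874 × 2.7) = 0.74 × 0.1344 = 0.0995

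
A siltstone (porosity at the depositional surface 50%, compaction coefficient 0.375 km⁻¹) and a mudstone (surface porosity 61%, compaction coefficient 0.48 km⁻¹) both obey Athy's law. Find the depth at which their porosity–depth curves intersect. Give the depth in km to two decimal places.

Set phi₀ₐ e^(−kₐd) = phi₀ᵦ e^(−kᵦd) ⇒ ln(phi₀ₐ/phi₀ᵦ) = (kₐ − kᵦ)·d
d = ln(0.5/0.61) / (0.375 − 0.48) = -0.1989 / -0.105 = 1.894 km

1.89 km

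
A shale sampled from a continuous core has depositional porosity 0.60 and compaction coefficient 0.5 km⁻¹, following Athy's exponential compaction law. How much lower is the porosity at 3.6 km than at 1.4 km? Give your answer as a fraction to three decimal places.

n(1.4) = 0.6·e^(−0.5×1.4) = 0.2980
n(3.6) = 0.6·e^(−0.5×3.6) = 0.0992
Δn = 0.2980 − 0.0992 = 0.1988

0.199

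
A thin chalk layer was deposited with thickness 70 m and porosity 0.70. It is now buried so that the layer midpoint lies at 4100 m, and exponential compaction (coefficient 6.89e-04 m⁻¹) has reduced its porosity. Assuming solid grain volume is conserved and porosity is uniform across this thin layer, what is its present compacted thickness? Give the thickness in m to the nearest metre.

22 m

Working in km (1 km = 1000 m; β in km⁻¹ = β in m⁻¹ × 1000):
Porosity at 4.1 km: n = 0.7·exp(−0.689×4.1) = 0.0415
Solid-volume conservation: h(1−n) = h₀(1−n₀) ⇒ h = h₀·(1−n₀)/(1−n)
h = 0.07 × (1 − 0.7)/(1 − 0.0415) = 0.07 × 0.3130 = 0.0219 km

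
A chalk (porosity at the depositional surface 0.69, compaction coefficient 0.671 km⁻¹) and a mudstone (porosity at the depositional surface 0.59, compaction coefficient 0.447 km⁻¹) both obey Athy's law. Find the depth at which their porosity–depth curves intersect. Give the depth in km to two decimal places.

0.70 km

Set φ₀ₐ e^(−kₐd) = φ₀ᵦ e^(−kᵦd) ⇒ ln(φ₀ₐ/φ₀ᵦ) = (kₐ − kᵦ)·d
d = ln(0.69/0.59) / (0.671 − 0.447) = 0.1566 / 0.224 = 0.699 km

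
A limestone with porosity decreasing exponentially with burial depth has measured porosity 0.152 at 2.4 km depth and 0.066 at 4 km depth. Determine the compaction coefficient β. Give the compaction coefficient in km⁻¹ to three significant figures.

0.521 km⁻¹

Athy: n(Z) = n₀ e^(−βZ) ⇒ n₁/n₂ = e^{β(Z₂−Z₁)} ⇒ β = ln(n₁/n₂)/(Z₂−Z₁)
β = ln(0.152/0.066) / (4 − 2.4) = ln(2.303) / 1.6 = 0.8342 / 1.6 = 0.5214 km⁻¹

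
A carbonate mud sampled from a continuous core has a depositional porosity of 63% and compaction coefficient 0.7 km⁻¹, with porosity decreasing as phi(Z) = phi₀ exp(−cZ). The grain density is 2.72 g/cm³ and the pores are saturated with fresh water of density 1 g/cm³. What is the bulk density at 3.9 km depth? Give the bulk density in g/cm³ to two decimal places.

2.65 g/cm³

Porosity at depth: phi = 0.63·exp(−0.7×3.9) = 0.63×0.0652 = 0.0411
Bulk density: ρ_b = (1−phi)ρ_g + phi·ρ_f = 0.9589×2.72 + 0.0411×1
       = 2.608 + 0.041 = 2.649 g/cm³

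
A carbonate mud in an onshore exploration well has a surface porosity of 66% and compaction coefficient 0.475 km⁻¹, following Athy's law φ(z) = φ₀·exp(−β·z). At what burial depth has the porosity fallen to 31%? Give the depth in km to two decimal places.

Invert Athy's law: z = ln(φ₀/φ) / β
z = ln(0.66/0.31) / 0.475 = ln(2.129) / 0.475 = 0.7557 / 0.475 = 1.591 km

1.59 km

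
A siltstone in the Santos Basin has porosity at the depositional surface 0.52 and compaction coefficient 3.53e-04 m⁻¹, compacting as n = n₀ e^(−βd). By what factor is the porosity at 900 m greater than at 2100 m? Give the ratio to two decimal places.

1.53

Working in km (1 km = 1000 m; β in km⁻¹ = β in m⁻¹ × 1000):
n(d₁)/n(d₂) = e^(−β·d₁)/e^(−β·d₂) = e^{β(d₂−d₁)}
= exp(0.353 × 1.2) = exp(0.4236) = 1.5275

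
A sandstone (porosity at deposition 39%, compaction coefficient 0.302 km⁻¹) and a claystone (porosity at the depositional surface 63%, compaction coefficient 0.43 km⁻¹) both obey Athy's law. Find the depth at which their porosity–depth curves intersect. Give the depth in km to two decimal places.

3.75 km

Set n₀ₐ e^(−cₐz) = n₀ᵦ e^(−cᵦz) ⇒ ln(n₀ₐ/n₀ᵦ) = (cₐ − cᵦ)·z
z = ln(0.39/0.63) / (0.302 − 0.43) = -0.4796 / -0.128 = 3.747 km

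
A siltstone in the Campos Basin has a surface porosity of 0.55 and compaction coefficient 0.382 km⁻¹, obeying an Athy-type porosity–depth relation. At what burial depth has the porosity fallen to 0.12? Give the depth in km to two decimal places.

3.99 km

Invert Athy's law: d = ln(phi₀/phi) / k
d = ln(0.55/0.12) / 0.382 = ln(4.583) / 0.382 = 1.5224 / 0.382 = 3.985 km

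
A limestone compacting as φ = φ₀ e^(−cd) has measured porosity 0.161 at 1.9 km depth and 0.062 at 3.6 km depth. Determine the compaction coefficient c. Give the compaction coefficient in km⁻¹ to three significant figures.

0.561 km⁻¹

Athy: φ(d) = φ₀ e^(−cd) ⇒ φ₁/φ₂ = e^{c(d₂−d₁)} ⇒ c = ln(φ₁/φ₂)/(d₂−d₁)
c = ln(0.161/0.062) / (3.6 − 1.9) = ln(2.597) / 1.7 = 0.9543 / 1.7 = 0.5613 km⁻¹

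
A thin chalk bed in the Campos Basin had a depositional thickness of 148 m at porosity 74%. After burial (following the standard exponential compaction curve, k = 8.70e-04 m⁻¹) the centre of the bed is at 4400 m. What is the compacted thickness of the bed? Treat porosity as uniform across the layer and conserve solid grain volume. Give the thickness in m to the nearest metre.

39 m

Working in km (1 km = 1000 m; k in km⁻¹ = k in m⁻¹ × 1000):
Porosity at 4.4 km: φ = 0.74·exp(−0.87×4.4) = 0.0161
Solid-volume conservation: h(1−φ) = h₀(1−φ₀) ⇒ h = h₀·(1−φ₀)/(1−φ)
h = 0.148 × (1 − 0.74)/(1 − 0.0161) = 0.148 × 0.2643 = 0.0391 km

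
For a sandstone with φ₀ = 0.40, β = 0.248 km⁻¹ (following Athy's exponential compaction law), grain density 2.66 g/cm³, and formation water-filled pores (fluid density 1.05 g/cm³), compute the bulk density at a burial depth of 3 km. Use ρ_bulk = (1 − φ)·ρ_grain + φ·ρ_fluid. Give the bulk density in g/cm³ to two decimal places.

Porosity at depth: φ = 0.4·exp(−0.248×3) = 0.4×0.4752 = 0.1901
Bulk density: ρ_b = (1−φ)ρ_g + φ·ρ_f = 0.8099×2.66 + 0.1901×1.05
       = 2.154 + 0.200 = 2.354 g/cm³

2.35 g/cm³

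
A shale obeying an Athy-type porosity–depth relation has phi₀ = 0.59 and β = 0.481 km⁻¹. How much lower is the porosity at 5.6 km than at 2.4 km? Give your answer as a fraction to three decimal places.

phi(2.4) = 0.59·e^(−0.481×2.4) = 0.1860
phi(5.6) = 0.59·e^(−0.481×5.6) = 0.0399
Δphi = 0.1860 − 0.0399 = 0.1461

0.146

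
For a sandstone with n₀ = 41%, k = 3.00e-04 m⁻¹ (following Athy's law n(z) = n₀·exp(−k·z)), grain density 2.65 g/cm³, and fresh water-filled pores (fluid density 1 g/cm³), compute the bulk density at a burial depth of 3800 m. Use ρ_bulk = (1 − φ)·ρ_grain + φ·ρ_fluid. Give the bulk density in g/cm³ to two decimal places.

2.43 g/cm³

Working in km (1 km = 1000 m; k in km⁻¹ = k in m⁻¹ × 1000):
Porosity at depth: n = 0.41·exp(−0.3×3.8) = 0.41×0.3198 = 0.1311
Bulk density: ρ_b = (1−n)ρ_g + n·ρ_f = 0.8689×2.65 + 0.1311×1
       = 2.303 + 0.131 = 2.434 g/cm³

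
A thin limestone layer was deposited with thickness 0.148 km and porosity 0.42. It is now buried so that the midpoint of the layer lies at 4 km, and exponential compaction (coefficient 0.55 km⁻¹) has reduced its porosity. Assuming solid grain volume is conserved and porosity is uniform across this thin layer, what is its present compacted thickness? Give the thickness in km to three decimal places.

0.090 km

Porosity at 4 km: n = 0.42·exp(−0.55×4) = 0.0465
Solid-volume conservation: h(1−n) = h₀(1−n₀) ⇒ h = h₀·(1−n₀)/(1−n)
h = 0.148 × (1 − 0.42)/(1 − 0.0465) = 0.148 × 0.6083 = 0.0900 km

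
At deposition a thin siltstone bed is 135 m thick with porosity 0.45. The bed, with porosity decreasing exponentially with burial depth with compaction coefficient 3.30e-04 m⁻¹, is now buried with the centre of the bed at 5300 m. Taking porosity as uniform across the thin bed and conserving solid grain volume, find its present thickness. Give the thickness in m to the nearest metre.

81 m

Working in km (1 km = 1000 m; β in km⁻¹ = β in m⁻¹ × 1000):
Porosity at 5.3 km: n = 0.45·exp(−0.33×5.3) = 0.0783
Solid-volume conservation: h(1−n) = h₀(1−n₀) ⇒ h = h₀·(1−n₀)/(1−n)
h = 0.135 × (1 − 0.45)/(1 − 0.0783) = 0.135 × 0.5967 = 0.0806 km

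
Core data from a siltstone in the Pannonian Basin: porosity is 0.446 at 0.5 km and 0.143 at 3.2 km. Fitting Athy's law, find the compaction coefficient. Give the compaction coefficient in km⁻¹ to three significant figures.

0.421 km⁻¹

Athy: n(z) = n₀ e^(−kz) ⇒ n₁/n₂ = e^{k(z₂−z₁)} ⇒ k = ln(n₁/n₂)/(z₂−z₁)
k = ln(0.446/0.143) / (3.2 − 0.5) = ln(3.119) / 2.7 = 1.1375 / 2.7 = 0.4213 km⁻¹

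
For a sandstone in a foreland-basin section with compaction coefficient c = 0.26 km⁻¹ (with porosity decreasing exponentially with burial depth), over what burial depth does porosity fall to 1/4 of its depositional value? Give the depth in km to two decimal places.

5.33 km

φ/φ₀ = 1/4 ⇒ exp(−c·d) = 1/4 ⇒ d = ln(4) / c
d = 1.3863 / 0.26 = 5.332 km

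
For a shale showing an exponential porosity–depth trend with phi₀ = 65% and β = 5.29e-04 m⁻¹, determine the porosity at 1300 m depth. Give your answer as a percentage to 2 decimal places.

Working in km (1 km = 1000 m; β in km⁻¹ = β in m⁻¹ × 1000):
phi = phi₀·exp(−β·z) = 0.65 × exp(−0.529 × 1.3) = 0.65 × exp(−0.6877)
  = 0.65 × 0.5027 = 0.3268

32.68%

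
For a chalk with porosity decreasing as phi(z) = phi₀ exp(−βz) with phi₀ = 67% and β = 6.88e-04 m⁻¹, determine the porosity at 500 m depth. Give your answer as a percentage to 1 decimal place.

Working in km (1 km = 1000 m; β in km⁻¹ = β in m⁻¹ × 1000):
phi = phi₀·exp(−β·z) = 0.67 × exp(−0.688 × 0.5) = 0.67 × exp(−0.344)
  = 0.67 × 0.7089 = 0.4750

47.5%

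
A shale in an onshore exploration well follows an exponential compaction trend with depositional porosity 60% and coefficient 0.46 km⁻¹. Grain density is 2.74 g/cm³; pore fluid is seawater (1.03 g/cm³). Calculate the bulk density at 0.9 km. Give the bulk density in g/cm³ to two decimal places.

2.06 g/cm³

Porosity at depth: phi = 0.6·exp(−0.46×0.9) = 0.6×0.6610 = 0.3966
Bulk density: ρ_b = (1−phi)ρ_g + phi·ρ_f = 0.6034×2.74 + 0.3966×1.03
       = 1.653 + 0.408 = 2.062 g/cm³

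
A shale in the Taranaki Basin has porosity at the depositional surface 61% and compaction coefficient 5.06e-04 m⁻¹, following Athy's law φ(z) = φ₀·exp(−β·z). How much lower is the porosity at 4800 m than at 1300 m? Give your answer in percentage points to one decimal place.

26.2 percentage points

Working in km (1 km = 1000 m; β in km⁻¹ = β in m⁻¹ × 1000):
φ(1.3) = 0.61·e^(−0.506×1.3) = 0.3160
φ(4.8) = 0.61·e^(−0.506×4.8) = 0.0538
Δφ = 0.3160 − 0.0538 = 0.2622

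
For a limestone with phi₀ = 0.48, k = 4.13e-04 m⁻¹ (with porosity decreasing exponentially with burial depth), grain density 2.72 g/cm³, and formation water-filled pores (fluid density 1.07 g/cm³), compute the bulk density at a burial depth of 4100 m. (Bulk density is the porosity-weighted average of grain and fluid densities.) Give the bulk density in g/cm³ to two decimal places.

2.57 g/cm³

Working in km (1 km = 1000 m; k in km⁻¹ = k in m⁻¹ × 1000):
Porosity at depth: phi = 0.48·exp(−0.413×4.1) = 0.48×0.1839 = 0.0883
Bulk density: ρ_b = (1−phi)ρ_g + phi·ρ_f = 0.9117×2.72 + 0.0883×1.07
       = 2.480 + 0.094 = 2.574 g/cm³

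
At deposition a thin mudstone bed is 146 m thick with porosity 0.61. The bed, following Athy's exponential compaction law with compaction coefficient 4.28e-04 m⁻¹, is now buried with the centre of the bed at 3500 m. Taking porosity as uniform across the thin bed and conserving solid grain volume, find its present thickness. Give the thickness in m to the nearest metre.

Working in km (1 km = 1000 m; k in km⁻¹ = k in m⁻¹ × 1000):
Porosity at 3.5 km: phi = 0.61·exp(−0.428×3.5) = 0.1364
Solid-volume conservation: h(1−phi) = h₀(1−phi₀) ⇒ h = h₀·(1−phi₀)/(1−phi)
h = 0.146 × (1 − 0.61)/(1 − 0.1364) = 0.146 × 0.4516 = 0.0659 km

66 m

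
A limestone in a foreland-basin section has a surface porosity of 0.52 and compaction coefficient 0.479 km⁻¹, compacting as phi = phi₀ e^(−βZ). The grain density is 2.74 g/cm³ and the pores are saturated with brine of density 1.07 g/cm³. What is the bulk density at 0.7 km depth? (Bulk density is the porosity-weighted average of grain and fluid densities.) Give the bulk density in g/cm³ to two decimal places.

2.12 g/cm³

Porosity at depth: phi = 0.52·exp(−0.479×0.7) = 0.52×0.7151 = 0.3719
Bulk density: ρ_b = (1−phi)ρ_g + phi·ρ_f = 0.6281×2.74 + 0.3719×1.07
       = 1.721 + 0.398 = 2.119 g/cm³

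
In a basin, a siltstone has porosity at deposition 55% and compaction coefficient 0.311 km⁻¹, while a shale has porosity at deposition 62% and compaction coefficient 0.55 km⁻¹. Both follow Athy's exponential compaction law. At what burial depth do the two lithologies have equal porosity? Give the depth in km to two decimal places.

Set n₀ₐ e^(−βₐd) = n₀ᵦ e^(−βᵦd) ⇒ ln(n₀ₐ/n₀ᵦ) = (βₐ − βᵦ)·d
d = ln(0.55/0.62) / (0.311 − 0.55) = -0.1198 / -0.239 = 0.501 km

0.50 km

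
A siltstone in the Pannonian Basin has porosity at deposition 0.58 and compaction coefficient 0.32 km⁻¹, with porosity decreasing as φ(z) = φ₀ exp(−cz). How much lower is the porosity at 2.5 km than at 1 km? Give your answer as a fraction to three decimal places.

0.161

φ(1) = 0.58·e^(−0.32×1) = 0.4212
φ(2.5) = 0.58·e^(−0.32×2.5) = 0.2606
Δφ = 0.4212 − 0.2606 = 0.1606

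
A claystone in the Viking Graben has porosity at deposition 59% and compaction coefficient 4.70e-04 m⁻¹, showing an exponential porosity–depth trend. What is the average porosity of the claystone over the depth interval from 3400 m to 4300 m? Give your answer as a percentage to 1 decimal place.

9.7%

Working in km (1 km = 1000 m; β in km⁻¹ = β in m⁻¹ × 1000):
⟨phi⟩ = (1/(d₂−d₁)) ∫ phi₀ e^(−βd) dd = phi₀·(e^(−β·d₁) − e^(−β·d₂)) / (β·(d₂−d₁))
e^(−0.47×3.4) = 0.2023; e^(−0.47×4.3) = 0.1325
⟨phi⟩ = 0.59 × (0.2023 − 0.1325) / (0.47 × 0.9) = 0.59 × 0.1650 = 0.0973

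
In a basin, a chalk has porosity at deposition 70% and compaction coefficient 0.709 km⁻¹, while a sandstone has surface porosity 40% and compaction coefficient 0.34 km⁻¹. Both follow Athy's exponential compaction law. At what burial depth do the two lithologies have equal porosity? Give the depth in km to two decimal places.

1.52 km

Set n₀ₐ e^(−cₐZ) = n₀ᵦ e^(−cᵦZ) ⇒ ln(n₀ₐ/n₀ᵦ) = (cₐ − cᵦ)·Z
Z = ln(0.7/0.4) / (0.709 − 0.34) = 0.5596 / 0.369 = 1.517 km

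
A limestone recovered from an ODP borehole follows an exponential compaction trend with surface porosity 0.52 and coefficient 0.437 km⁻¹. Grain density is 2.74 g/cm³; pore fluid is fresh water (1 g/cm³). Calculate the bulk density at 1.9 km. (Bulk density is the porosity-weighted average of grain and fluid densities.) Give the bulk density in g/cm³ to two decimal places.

2.35 g/cm³

Porosity at depth: n = 0.52·exp(−0.437×1.9) = 0.52×0.4359 = 0.2267
Bulk density: ρ_b = (1−n)ρ_g + n·ρ_f = 0.7733×2.74 + 0.2267×1
       = 2.119 + 0.227 = 2.346 g/cm³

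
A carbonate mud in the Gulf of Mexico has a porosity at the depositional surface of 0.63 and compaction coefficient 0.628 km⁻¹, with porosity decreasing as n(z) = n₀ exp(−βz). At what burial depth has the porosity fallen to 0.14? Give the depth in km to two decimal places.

Invert Athy's law: z = ln(n₀/n) / β
z = ln(0.63/0.14) / 0.628 = ln(4.5) / 0.628 = 1.5041 / 0.628 = 2.395 km

2.40 km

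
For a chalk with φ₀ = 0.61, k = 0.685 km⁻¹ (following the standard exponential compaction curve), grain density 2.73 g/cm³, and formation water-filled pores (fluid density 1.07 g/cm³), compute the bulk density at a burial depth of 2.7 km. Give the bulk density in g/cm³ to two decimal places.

Porosity at depth: φ = 0.61·exp(−0.685×2.7) = 0.61×0.1573 = 0.0960
Bulk density: ρ_b = (1−φ)ρ_g + φ·ρ_f = 0.9040×2.73 + 0.0960×1.07
       = 2.468 + 0.103 = 2.571 g/cm³

2.57 g/cm³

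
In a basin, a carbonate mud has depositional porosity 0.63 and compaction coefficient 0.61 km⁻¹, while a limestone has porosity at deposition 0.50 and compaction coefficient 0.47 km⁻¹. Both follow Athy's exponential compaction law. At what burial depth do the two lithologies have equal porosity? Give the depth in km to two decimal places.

1.65 km

Set n₀ₐ e^(−βₐz) = n₀ᵦ e^(−βᵦz) ⇒ ln(n₀ₐ/n₀ᵦ) = (βₐ − βᵦ)·z
z = ln(0.63/0.5) / (0.61 − 0.47) = 0.2311 / 0.14 = 1.651 km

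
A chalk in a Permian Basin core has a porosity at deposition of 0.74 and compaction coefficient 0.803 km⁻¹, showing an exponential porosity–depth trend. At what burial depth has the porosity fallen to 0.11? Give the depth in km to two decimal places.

2.37 km

Invert Athy's law: d = ln(φ₀/φ) / c
d = ln(0.74/0.11) / 0.803 = ln(6.727) / 0.803 = 1.9062 / 0.803 = 2.374 km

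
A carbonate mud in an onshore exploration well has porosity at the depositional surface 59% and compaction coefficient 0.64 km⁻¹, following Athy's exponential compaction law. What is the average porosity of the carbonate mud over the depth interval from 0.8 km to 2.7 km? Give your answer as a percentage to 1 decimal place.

⟨n⟩ = (1/(Z₂−Z₁)) ∫ n₀ e^(−kZ) dZ = n₀·(e^(−k·Z₁) − e^(−k·Z₂)) / (k·(Z₂−Z₁))
e^(−0.64×0.8) = 0.5993; e^(−0.64×2.7) = 0.1776
⟨n⟩ = 0.59 × (0.5993 − 0.1776) / (0.64 × 1.9) = 0.59 × 0.3468 = 0.2046

20.5%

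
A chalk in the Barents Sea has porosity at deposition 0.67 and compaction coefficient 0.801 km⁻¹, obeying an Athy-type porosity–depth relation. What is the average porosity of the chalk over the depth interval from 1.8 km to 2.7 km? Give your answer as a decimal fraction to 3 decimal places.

0.113

⟨phi⟩ = (1/(z₂−z₁)) ∫ phi₀ e^(−cz) dz = phi₀·(e^(−c·z₁) − e^(−c·z₂)) / (c·(z₂−z₁))
e^(−0.801×1.8) = 0.2365; e^(−0.801×2.7) = 0.1150
⟨phi⟩ = 0.67 × (0.2365 − 0.1150) / (0.801 × 0.9) = 0.67 × 0.1685 = 0.1129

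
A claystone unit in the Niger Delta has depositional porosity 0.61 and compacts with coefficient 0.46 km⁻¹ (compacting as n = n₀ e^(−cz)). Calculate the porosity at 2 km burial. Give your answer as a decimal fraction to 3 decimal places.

0.243

n = n₀·exp(−c·z) = 0.61 × exp(−0.46 × 2) = 0.61 × exp(−0.92)
  = 0.61 × 0.3985 = 0.2431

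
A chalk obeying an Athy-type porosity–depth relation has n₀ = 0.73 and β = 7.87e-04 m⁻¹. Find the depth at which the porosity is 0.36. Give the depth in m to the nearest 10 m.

Working in km (1 km = 1000 m; β in km⁻¹ = β in m⁻¹ × 1000):
Invert Athy's law: d = ln(n₀/n) / β
d = ln(0.73/0.36) / 0.787 = ln(2.028) / 0.787 = 0.7069 / 0.787 = 0.898 km

900 m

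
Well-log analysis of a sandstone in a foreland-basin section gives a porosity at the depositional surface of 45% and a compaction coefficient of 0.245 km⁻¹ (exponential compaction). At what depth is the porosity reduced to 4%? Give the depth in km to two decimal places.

9.88 km

Invert Athy's law: Z = ln(phi₀/phi) / β
Z = ln(0.45/0.04) / 0.245 = ln(11.25) / 0.245 = 2.4204 / 0.245 = 9.879 km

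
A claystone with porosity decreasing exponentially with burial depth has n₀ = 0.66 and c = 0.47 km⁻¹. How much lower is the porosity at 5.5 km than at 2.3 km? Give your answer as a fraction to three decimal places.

n(2.3) = 0.66·e^(−0.47×2.3) = 0.2239
n(5.5) = 0.66·e^(−0.47×5.5) = 0.0498
Δn = 0.2239 − 0.0498 = 0.1741

0.174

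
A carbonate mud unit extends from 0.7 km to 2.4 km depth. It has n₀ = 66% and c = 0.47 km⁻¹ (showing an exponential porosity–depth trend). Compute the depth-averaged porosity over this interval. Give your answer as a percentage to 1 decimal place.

⟨n⟩ = (1/(d₂−d₁)) ∫ n₀ e^(−cd) dd = n₀·(e^(−c·d₁) − e^(−c·d₂)) / (c·(d₂−d₁))
e^(−0.47×0.7) = 0.7196; e^(−0.47×2.4) = 0.3237
⟨n⟩ = 0.66 × (0.7196 − 0.3237) / (0.47 × 1.7) = 0.66 × 0.4956 = 0.3271

32.7%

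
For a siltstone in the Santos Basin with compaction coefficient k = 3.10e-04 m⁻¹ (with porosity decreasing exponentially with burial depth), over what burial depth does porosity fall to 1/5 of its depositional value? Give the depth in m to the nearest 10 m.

5190 m

Working in km (1 km = 1000 m; k in km⁻¹ = k in m⁻¹ × 1000):
n/n₀ = 1/5 ⇒ exp(−k·z) = 1/5 ⇒ z = ln(5) / k
z = 1.6094 / 0.31 = 5.192 km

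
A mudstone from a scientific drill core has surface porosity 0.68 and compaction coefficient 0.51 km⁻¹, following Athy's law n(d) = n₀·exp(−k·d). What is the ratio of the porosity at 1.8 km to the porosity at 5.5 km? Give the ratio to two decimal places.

n(d₁)/n(d₂) = e^(−k·d₁)/e^(−k·d₂) = e^{k(d₂−d₁)}
= exp(0.51 × 3.7) = exp(1.887) = 6.5995

6.60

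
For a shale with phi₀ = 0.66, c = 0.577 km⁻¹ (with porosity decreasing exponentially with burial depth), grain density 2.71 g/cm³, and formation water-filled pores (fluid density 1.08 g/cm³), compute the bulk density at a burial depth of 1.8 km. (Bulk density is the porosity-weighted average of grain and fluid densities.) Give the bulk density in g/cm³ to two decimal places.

Porosity at depth: phi = 0.66·exp(−0.577×1.8) = 0.66×0.3539 = 0.2336
Bulk density: ρ_b = (1−phi)ρ_g + phi·ρ_f = 0.7664×2.71 + 0.2336×1.08
       = 2.077 + 0.252 = 2.329 g/cm³

2.33 g/cm³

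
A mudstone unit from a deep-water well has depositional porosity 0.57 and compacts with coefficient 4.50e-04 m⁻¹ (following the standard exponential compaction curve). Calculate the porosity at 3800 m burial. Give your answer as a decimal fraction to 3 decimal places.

Working in km (1 km = 1000 m; k in km⁻¹ = k in m⁻¹ × 1000):
φ = φ₀·exp(−k·z) = 0.57 × exp(−0.45 × 3.8) = 0.57 × exp(−1.71)
  = 0.57 × 0.1809 = 0.1031

0.103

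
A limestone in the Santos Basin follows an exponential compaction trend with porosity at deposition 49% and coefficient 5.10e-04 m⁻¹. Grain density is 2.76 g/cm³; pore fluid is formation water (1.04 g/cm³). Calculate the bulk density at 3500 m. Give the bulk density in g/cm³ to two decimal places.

Working in km (1 km = 1000 m; β in km⁻¹ = β in m⁻¹ × 1000):
Porosity at depth: φ = 0.49·exp(−0.51×3.5) = 0.49×0.1678 = 0.0822
Bulk density: ρ_b = (1−φ)ρ_g + φ·ρ_f = 0.9178×2.76 + 0.0822×1.04
       = 2.533 + 0.086 = 2.619 g/cm³

2.62 g/cm³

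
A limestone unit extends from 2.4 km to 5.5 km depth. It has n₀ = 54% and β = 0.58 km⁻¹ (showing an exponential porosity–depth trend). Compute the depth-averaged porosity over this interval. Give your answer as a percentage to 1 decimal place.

6.2%

⟨n⟩ = (1/(z₂−z₁)) ∫ n₀ e^(−βz) dz = n₀·(e^(−β·z₁) − e^(−β·z₂)) / (β·(z₂−z₁))
e^(−0.58×2.4) = 0.2486; e^(−0.58×5.5) = 0.0412
⟨n⟩ = 0.54 × (0.2486 − 0.0412) / (0.58 × 3.1) = 0.54 × 0.1154 = 0.0623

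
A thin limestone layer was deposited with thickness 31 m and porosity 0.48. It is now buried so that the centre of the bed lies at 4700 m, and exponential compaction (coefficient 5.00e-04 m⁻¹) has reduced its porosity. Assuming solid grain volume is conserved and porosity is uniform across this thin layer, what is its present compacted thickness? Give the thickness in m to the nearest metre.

17 m

Working in km (1 km = 1000 m; β in km⁻¹ = β in m⁻¹ × 1000):
Porosity at 4.7 km: n = 0.48·exp(−0.5×4.7) = 0.0458
Solid-volume conservation: h(1−n) = h₀(1−n₀) ⇒ h = h₀·(1−n₀)/(1−n)
h = 0.031 × (1 − 0.48)/(1 − 0.0458) = 0.031 × 0.5449 = 0.0169 km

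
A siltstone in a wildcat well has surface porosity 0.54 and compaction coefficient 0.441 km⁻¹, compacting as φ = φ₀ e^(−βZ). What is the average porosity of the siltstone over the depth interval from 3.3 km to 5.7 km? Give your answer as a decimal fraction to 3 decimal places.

0.078

⟨φ⟩ = (1/(Z₂−Z₁)) ∫ φ₀ e^(−βZ) dZ = φ₀·(e^(−β·Z₁) − e^(−β·Z₂)) / (β·(Z₂−Z₁))
e^(−0.441×3.3) = 0.2333; e^(−0.441×5.7) = 0.0810
⟨φ⟩ = 0.54 × (0.2333 − 0.0810) / (0.441 × 2.4) = 0.54 × 0.1440 = 0.0777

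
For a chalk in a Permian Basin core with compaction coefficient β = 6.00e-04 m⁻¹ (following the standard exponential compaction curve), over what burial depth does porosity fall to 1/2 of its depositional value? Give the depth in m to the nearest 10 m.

1160 m

Working in km (1 km = 1000 m; β in km⁻¹ = β in m⁻¹ × 1000):
n/n₀ = 1/2 ⇒ exp(−β·Z) = 1/2 ⇒ Z = ln(2) / β
Z = 0.6931 / 0.6 = 1.155 km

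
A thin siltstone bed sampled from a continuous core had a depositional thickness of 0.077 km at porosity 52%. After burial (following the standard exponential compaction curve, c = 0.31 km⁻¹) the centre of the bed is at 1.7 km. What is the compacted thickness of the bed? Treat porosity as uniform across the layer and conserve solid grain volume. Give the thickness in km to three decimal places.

0.053 km

Porosity at 1.7 km: n = 0.52·exp(−0.31×1.7) = 0.3070
Solid-volume conservation: h(1−n) = h₀(1−n₀) ⇒ h = h₀·(1−n₀)/(1−n)
h = 0.077 × (1 − 0.52)/(1 − 0.3070) = 0.077 × 0.6926 = 0.0533 km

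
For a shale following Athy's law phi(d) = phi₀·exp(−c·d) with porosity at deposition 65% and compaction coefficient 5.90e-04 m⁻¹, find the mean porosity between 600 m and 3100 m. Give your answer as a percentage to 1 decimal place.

Working in km (1 km = 1000 m; c in km⁻¹ = c in m⁻¹ × 1000):
⟨phi⟩ = (1/(d₂−d₁)) ∫ phi₀ e^(−cd) dd = phi₀·(e^(−c·d₁) − e^(−c·d₂)) / (c·(d₂−d₁))
e^(−0.59×0.6) = 0.7019; e^(−0.59×3.1) = 0.1606
⟨phi⟩ = 0.65 × (0.7019 − 0.1606) / (0.59 × 2.5) = 0.65 × 0.3670 = 0.2385

23.9%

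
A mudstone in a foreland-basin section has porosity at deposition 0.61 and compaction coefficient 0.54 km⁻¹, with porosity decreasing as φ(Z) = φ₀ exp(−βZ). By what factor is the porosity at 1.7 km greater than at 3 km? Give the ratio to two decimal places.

2.02

φ(Z₁)/φ(Z₂) = e^(−β·Z₁)/e^(−β·Z₂) = e^{β(Z₂−Z₁)}
= exp(0.54 × 1.3) = exp(0.702) = 2.0178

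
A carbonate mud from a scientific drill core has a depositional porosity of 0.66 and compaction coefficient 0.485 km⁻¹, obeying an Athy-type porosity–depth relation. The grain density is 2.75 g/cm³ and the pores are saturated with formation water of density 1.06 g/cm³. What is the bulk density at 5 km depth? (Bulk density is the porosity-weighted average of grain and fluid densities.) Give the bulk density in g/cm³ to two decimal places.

2.65 g/cm³

Porosity at depth: phi = 0.66·exp(−0.485×5) = 0.66×0.0885 = 0.0584
Bulk density: ρ_b = (1−phi)ρ_g + phi·ρ_f = 0.9416×2.75 + 0.0584×1.06
       = 2.589 + 0.062 = 2.651 g/cm³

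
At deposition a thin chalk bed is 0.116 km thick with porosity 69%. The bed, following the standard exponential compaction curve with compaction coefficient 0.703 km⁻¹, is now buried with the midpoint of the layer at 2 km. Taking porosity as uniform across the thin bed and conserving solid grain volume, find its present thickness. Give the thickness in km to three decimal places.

0.043 km

Porosity at 2 km: φ = 0.69·exp(−0.703×2) = 0.1691
Solid-volume conservation: h(1−φ) = h₀(1−φ₀) ⇒ h = h₀·(1−φ₀)/(1−φ)
h = 0.116 × (1 − 0.69)/(1 − 0.1691) = 0.116 × 0.3731 = 0.0433 km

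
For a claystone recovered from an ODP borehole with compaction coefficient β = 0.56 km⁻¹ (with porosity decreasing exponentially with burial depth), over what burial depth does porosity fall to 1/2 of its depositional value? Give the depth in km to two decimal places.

1.24 km

φ/φ₀ = 1/2 ⇒ exp(−β·z) = 1/2 ⇒ z = ln(2) / β
z = 0.6931 / 0.56 = 1.238 km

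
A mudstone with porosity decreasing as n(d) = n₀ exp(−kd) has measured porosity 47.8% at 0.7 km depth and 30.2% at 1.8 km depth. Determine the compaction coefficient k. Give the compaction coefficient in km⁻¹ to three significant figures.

0.417 km⁻¹

Athy: n(d) = n₀ e^(−kd) ⇒ n₁/n₂ = e^{k(d₂−d₁)} ⇒ k = ln(n₁/n₂)/(d₂−d₁)
k = ln(0.478/0.302) / (1.8 − 0.7) = ln(1.583) / 1.1 = 0.4592 / 1.1 = 0.4174 km⁻¹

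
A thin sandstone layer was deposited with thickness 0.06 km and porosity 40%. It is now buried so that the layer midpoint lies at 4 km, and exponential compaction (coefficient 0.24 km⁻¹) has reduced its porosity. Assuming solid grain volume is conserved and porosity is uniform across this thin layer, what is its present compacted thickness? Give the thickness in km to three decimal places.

Porosity at 4 km: n = 0.4·exp(−0.24×4) = 0.1532
Solid-volume conservation: h(1−n) = h₀(1−n₀) ⇒ h = h₀·(1−n₀)/(1−n)
h = 0.06 × (1 − 0.4)/(1 − 0.1532) = 0.06 × 0.7085 = 0.0425 km

0.043 km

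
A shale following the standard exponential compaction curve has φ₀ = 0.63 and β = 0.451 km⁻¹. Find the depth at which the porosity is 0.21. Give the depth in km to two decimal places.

Invert Athy's law: d = ln(φ₀/φ) / β
d = ln(0.63/0.21) / 0.451 = ln(3) / 0.451 = 1.0986 / 0.451 = 2.436 km

2.44 km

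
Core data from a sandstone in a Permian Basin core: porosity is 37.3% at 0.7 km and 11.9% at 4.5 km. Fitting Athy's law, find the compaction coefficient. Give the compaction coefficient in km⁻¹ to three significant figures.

0.301 km⁻¹

Athy: φ(d) = φ₀ e^(−cd) ⇒ φ₁/φ₂ = e^{c(d₂−d₁)} ⇒ c = ln(φ₁/φ₂)/(d₂−d₁)
c = ln(0.373/0.119) / (4.5 − 0.7) = ln(3.134) / 3.8 = 1.1425 / 3.8 = 0.3006 km⁻¹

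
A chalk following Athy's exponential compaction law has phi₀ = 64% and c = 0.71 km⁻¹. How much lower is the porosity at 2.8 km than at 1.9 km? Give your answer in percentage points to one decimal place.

7.8 percentage points

phi(1.9) = 0.64·e^(−0.71×1.9) = 0.1661
phi(2.8) = 0.64·e^(−0.71×2.8) = 0.0877
Δphi = 0.1661 − 0.0877 = 0.0784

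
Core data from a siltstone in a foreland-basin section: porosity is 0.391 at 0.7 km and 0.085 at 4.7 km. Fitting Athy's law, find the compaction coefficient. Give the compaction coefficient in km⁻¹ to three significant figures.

Athy: φ(Z) = φ₀ e^(−βZ) ⇒ φ₁/φ₂ = e^{β(Z₂−Z₁)} ⇒ β = ln(φ₁/φ₂)/(Z₂−Z₁)
β = ln(0.391/0.085) / (4.7 − 0.7) = ln(4.6) / 4 = 1.5261 / 4 = 0.3815 km⁻¹

0.382 km⁻¹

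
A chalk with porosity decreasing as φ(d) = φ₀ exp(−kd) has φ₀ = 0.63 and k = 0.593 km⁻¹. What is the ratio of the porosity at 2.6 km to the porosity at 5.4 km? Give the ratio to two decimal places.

φ(d₁)/φ(d₂) = e^(−k·d₁)/e^(−k·d₂) = e^{k(d₂−d₁)}
= exp(0.593 × 2.8) = exp(1.66) = 5.2614

5.26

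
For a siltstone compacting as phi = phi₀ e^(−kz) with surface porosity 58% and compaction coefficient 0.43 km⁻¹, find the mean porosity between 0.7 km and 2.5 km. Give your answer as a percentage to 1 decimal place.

29.9%

⟨phi⟩ = (1/(z₂−z₁)) ∫ phi₀ e^(−kz) dz = phi₀·(e^(−k·z₁) − e^(−k·z₂)) / (k·(z₂−z₁))
e^(−0.43×0.7) = 0.7401; e^(−0.43×2.5) = 0.3413
⟨phi⟩ = 0.58 × (0.7401 − 0.3413) / (0.43 × 1.8) = 0.58 × 0.5152 = 0.2988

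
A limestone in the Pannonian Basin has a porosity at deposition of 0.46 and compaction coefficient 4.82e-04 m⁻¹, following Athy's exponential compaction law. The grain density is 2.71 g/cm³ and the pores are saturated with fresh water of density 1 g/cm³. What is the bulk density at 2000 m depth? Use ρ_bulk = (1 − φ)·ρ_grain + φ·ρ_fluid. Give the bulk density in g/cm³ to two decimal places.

2.41 g/cm³

Working in km (1 km = 1000 m; k in km⁻¹ = k in m⁻¹ × 1000):
Porosity at depth: phi = 0.46·exp(−0.482×2) = 0.46×0.3814 = 0.1754
Bulk density: ρ_b = (1−phi)ρ_g + phi·ρ_f = 0.8246×2.71 + 0.1754×1
       = 2.235 + 0.175 = 2.410 g/cm³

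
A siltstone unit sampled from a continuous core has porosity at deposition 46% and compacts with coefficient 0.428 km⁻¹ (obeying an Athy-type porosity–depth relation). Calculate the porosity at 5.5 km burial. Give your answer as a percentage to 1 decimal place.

φ = φ₀·exp(−k·d) = 0.46 × exp(−0.428 × 5.5) = 0.46 × exp(−2.354)
  = 0.46 × 0.0950 = 0.0437

4.4%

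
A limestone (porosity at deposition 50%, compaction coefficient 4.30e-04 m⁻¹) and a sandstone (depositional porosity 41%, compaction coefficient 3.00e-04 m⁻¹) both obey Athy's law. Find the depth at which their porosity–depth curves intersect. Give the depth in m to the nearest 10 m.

1530 m

Working in km (1 km = 1000 m; k in km⁻¹ = k in m⁻¹ × 1000):
Set n₀ₐ e^(−kₐd) = n₀ᵦ e^(−kᵦd) ⇒ ln(n₀ₐ/n₀ᵦ) = (kₐ − kᵦ)·d
d = ln(0.5/0.41) / (0.43 − 0.3) = 0.1985 / 0.13 = 1.527 km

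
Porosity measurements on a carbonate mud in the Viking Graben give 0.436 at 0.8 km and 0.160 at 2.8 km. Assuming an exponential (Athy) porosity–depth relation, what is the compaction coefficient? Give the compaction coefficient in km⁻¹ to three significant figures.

Athy: n(z) = n₀ e^(−βz) ⇒ n₁/n₂ = e^{β(z₂−z₁)} ⇒ β = ln(n₁/n₂)/(z₂−z₁)
β = ln(0.436/0.16) / (2.8 − 0.8) = ln(2.725) / 2 = 1.0025 / 2 = 0.5012 km⁻¹

0.501 km⁻¹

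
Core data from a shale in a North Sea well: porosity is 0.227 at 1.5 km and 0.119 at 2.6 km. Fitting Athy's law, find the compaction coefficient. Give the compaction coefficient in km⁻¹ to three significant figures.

0.587 km⁻¹

Athy: phi(Z) = phi₀ e^(−βZ) ⇒ phi₁/phi₂ = e^{β(Z₂−Z₁)} ⇒ β = ln(phi₁/phi₂)/(Z₂−Z₁)
β = ln(0.227/0.119) / (2.6 − 1.5) = ln(1.908) / 1.1 = 0.6458 / 1.1 = 0.5871 km⁻¹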